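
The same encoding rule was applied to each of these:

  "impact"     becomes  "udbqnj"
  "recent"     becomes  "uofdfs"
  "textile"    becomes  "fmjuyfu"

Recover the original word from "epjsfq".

The output letters match the input read backwards, each shifted +1: impact reversed is tcapmi. The word is reversed, then every letter is shifted forward by 1.
Decoding epjsfq: shift back: e−1=d, p−1=o, j−1=i, s−1=r, f−1=e, q−1=p → doirep; then reverse → period.

period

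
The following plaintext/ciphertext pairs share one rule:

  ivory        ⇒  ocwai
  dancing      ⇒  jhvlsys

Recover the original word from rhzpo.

In ivory: i→o is +6, v→c is +7, o→w is +8, r→a is +9 — the shift increases by 1 each position. The shift increases by 1 at each position, starting from +6: 6, 7, 8, ….
Reversing it on rhzpo: r−6=l, h−7=a, z−8=r, p−9=g, o−10=e.

large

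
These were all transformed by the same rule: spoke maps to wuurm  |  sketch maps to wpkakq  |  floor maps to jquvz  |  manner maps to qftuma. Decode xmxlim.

thread

Each letter shifts forward by (position + 4), i.e. 4, 5, 6, … — the shift grows by one for each successive letter.
Reversing it on xmxlim: x−4=t, m−5=h, x−6=r, l−7=e, i−8=a, m−9=d.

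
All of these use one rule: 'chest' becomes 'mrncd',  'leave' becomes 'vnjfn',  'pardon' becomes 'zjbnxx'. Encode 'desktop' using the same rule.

The shift depends on letter class: consonant c→m is +10, but vowel e→n is +9. Two shifts are in play — +9 for a/e/i/o/u, +10 for every other letter.
Applying it to desktop: d(cons)+10=n, e(vowel)+9=n, s(cons)+10=c, k(cons)+10=u, t(cons)+10=d, o(vowel)+9=x, p(cons)+10=z.

nncudxz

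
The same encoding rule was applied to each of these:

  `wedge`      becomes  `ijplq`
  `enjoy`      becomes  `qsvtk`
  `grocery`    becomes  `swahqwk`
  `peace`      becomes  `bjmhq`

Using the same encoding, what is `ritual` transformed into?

Shifts by position in wedge: pos 0: w→i (+12), pos 1: e→j (+5), pos 2: d→p (+12), pos 3: g→l (+5) — repeating every 2. The shifts repeat in a cycle of length 2: positions 0,1,… shift by +12, +5, then the pattern repeats.
Applying it to ritual: r+12=d, i+5=n, t+12=f, u+5=z, a+12=m, l+5=q.

dnfzmq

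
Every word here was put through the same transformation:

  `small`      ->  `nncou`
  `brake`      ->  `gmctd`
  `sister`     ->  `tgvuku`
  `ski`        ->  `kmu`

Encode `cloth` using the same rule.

jvqne

The output letters match the input read backwards, each shifted +2: small reversed is llams. Two steps: reverse the string, then apply a Caesar shift of +2.
For cloth: reverse → htolc; then shift: h+2=j, t+2=v, o+2=q, l+2=n, c+2=e.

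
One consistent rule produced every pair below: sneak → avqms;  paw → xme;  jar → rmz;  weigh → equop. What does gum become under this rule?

ogu

The shift depends on letter class: consonant s→a is +8, but vowel e→q is +12. Vowels shift forward by 12 and consonants shift forward by 8.
Applying it to gum: g(cons)+8=o, u(vowel)+12=g, m(cons)+8=u.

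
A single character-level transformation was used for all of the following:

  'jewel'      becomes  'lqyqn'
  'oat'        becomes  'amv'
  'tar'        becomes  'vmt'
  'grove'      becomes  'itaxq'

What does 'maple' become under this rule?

omrnq

The shift depends on letter class: consonant j→l is +2, but vowel e→q is +12. Vowels shift forward by 12 and consonants shift forward by 2.
On maple: m(cons)+2=o, a(vowel)+12=m, p(cons)+2=r, l(cons)+2=n, e(vowel)+12=q.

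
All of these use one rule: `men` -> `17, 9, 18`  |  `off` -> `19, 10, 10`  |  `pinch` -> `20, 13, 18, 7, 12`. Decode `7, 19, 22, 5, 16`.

coral

m is letter #13 and maps to 17: an offset of 4. Each letter is replaced by its alphabet position (a=1..z=26) + 4.
Reversing it on 7, 19, 22, 5, 16: 7→(7−4)÷1=3=c, 19→(19−4)÷1=15=o, 22→(22−4)÷1=18=r, 5→(5−4)÷1=1=a, 16→(16−4)÷1=12=l.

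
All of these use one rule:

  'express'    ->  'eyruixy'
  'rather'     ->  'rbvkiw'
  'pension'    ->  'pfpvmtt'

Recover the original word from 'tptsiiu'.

In express: e→e is +0, x→y is +1, p→r is +2, r→u is +3 — the shift increases by 1 each position. The shift increases by 1 at each position, starting from +0: 0, 1, 2, ….
Undoing it on tptsiiu: t−0=t, p−1=o, t−2=r, s−3=p, i−4=e, i−5=d, u−6=o.

torpedo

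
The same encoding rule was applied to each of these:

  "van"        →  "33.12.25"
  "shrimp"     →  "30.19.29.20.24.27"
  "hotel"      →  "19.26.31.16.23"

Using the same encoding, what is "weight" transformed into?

34.16.20.18.19.31

The number is (letter's place in the alphabet, a=1) + 11.
For weight: w=23→34, e=5→16, i=9→20, g=7→18, h=8→19, t=20→31.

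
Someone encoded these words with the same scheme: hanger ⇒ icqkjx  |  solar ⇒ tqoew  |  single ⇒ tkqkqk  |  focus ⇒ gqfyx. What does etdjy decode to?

In hanger: h→i is +1, a→c is +2, n→q is +3, g→k is +4 — the shift increases by 1 each position. Letter i (0-indexed) is shifted by i+1, so successive shifts are 1, 2, 3, ….
Reversing it on etdjy: e−1=d, t−2=r, d−3=a, j−4=f, y−5=t.

draft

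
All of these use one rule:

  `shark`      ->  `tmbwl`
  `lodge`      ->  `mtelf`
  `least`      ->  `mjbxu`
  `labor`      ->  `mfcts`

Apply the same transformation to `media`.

njenb

A repeating key of period 2 is used — shifts +1, +5 over and over.
For media: m+1=n, e+5=j, d+1=e, i+5=n, a+1=b.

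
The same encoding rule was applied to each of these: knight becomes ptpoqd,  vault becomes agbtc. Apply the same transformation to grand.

lxhvm

In knight: k→p is +5, n→t is +6, i→p is +7, g→o is +8 — the shift increases by 1 each position. Each letter shifts forward by (position + 5), i.e. 5, 6, 7, … — the shift grows by one for each successive letter.
Applying it to grand: g+5=l, r+6=x, a+7=h, n+8=v, d+9=m.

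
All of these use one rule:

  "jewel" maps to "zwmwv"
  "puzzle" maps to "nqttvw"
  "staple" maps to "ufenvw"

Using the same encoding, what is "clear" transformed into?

avwej

j(9)→z(25) and e(4)→w(22) fit y≡11x+4 (mod 26); the inverse of 11 mod 26 is 19. Treating letters as 0–25, the rule is x ↦ 11x + 4 (mod 26).
Applying it to clear: c(2)→11·2+4≡0=a; l(11)→11·11+4≡21=v; e(4)→11·4+4≡22=w; a(0)→11·0+4≡4=e; r(17)→11·17+4≡9=j (all mod 26).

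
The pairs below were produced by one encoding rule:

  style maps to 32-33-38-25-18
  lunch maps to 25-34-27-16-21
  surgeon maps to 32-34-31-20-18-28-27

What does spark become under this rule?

32-29-14-31-24

The number is (letter's place in the alphabet, a=1) + 13.
On spark: s=19→32, p=16→29, a=1→14, r=18→31, k=11→24.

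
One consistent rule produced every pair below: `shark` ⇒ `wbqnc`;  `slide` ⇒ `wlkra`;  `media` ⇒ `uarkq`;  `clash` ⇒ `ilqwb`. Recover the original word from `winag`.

screw

Treating letters as 0–25, the rule is x ↦ 9x + 16 (mod 26).
Undoing it on winag: w(22)→3·(22−16)≡18=s; i(8)→3·(8−16)≡2=c; n(13)→3·(13−16)≡17=r; a(0)→3·(0−16)≡4=e; g(6)→3·(6−16)≡22=w (all mod 26).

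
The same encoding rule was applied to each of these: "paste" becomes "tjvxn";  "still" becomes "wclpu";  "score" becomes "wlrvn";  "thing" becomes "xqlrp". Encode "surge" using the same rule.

Shifts by position in paste: pos 0: p→t (+4), pos 1: a→j (+9), pos 2: s→v (+3), pos 3: t→x (+4), pos 4: e→n (+9) — repeating every 3. A repeating key of period 3 is used — shifts +4, +9, +3 over and over.
For surge: s+4=w, u+9=d, r+3=u, g+4=k, e+9=n.

wdukn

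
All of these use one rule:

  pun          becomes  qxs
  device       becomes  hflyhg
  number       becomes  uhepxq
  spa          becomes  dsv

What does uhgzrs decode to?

powder

Read the word backwards and shift each letter +3.
Undoing it on uhgzrs: shift back: u−3=r, h−3=e, g−3=d, z−3=w, r−3=o, s−3=p → redwop; then reverse → powder.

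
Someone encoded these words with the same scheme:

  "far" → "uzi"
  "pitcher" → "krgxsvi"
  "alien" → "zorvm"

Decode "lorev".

Each letter is replaced by its mirror in the alphabet: a↔z, b↔y, c↔x, and so on (the Atbash cipher).
Undoing it on lorev: l↔o, o↔l, r↔i, e↔v, v↔e.

olive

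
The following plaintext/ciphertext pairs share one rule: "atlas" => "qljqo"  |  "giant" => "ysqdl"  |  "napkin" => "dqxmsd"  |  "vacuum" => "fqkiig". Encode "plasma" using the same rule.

xjqogq

a(0)→q(16) and t(19)→l(11) fit y≡23x+16 (mod 26); the inverse of 23 mod 26 is 17. This is an affine cipher: with a=0,…,z=25, each position x becomes (23x+16) mod 26.
For plasma: p(15)→23·15+16≡23=x; l(11)→23·11+16≡9=j; a(0)→23·0+16≡16=q; s(18)→23·18+16≡14=o; m(12)→23·12+16≡6=g; a(0)→23·0+16≡16=q (all mod 26).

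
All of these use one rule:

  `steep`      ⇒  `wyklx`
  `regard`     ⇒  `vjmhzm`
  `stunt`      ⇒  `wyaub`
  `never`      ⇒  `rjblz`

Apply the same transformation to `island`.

mxrhvm

The shift increases by 1 at each position, starting from +4: 4, 5, 6, ….
Applying it to island: i+4=m, s+5=x, l+6=r, a+7=h, n+8=v, d+9=m.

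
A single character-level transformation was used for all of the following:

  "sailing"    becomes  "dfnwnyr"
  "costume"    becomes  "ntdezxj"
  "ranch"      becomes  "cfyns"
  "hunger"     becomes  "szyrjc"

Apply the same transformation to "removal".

cjxtgfw

Vowels shift forward by 5 and consonants shift forward by 11.
Applying it to removal: r(cons)+11=c, e(vowel)+5=j, m(cons)+11=x, o(vowel)+5=t, v(cons)+11=g, a(vowel)+5=f, l(cons)+11=w.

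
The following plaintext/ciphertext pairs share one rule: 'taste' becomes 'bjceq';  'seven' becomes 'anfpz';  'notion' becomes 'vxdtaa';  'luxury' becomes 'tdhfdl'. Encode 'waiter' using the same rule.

In taste: t→b is +8, a→j is +9, s→c is +10, t→e is +11 — the shift increases by 1 each position. The shift increases by 1 at each position, starting from +8: 8, 9, 10, ….
On waiter: w+8=e, a+9=j, i+10=s, t+11=e, e+12=q, r+13=e.

ejseqe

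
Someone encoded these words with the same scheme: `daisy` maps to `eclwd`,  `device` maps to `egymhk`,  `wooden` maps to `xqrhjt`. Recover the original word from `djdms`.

Each letter shifts forward by (position + 1), i.e. 1, 2, 3, … — the shift grows by one for each successive letter.
Undoing it on djdms: d−1=c, j−2=h, d−3=a, m−4=i, s−5=n.

chain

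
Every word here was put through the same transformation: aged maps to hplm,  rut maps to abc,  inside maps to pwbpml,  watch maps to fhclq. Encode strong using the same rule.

The shift depends on letter class: consonant g→p is +9, but vowel a→h is +7. Two shifts are in play — +7 for a/e/i/o/u, +9 for every other letter.
Applying it to strong: s(cons)+9=b, t(cons)+9=c, r(cons)+9=a, o(vowel)+7=v, n(cons)+9=w, g(cons)+9=p.

bcavwp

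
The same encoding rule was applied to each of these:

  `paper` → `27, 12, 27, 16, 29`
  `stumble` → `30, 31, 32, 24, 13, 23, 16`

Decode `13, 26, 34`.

bow

p is letter #16 and maps to 27: an offset of 11. Each letter is replaced by its alphabet position (a=1..z=26) + 11.
Undoing it on 13, 26, 34: 13→(13−11)÷1=2=b, 26→(26−11)÷1=15=o, 34→(34−11)÷1=23=w.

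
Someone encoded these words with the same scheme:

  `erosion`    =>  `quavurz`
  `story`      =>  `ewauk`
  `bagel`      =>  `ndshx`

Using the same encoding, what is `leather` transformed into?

xhmwthd

Shifts by position in erosion: pos 0: e→q (+12), pos 1: r→u (+3), pos 2: o→a (+12), pos 3: s→v (+3) — repeating every 2. A repeating key of period 2 is used — shifts +12, +3 over and over.
Applying it to leather: l+12=x, e+3=h, a+12=m, t+3=w, h+12=t, e+3=h, r+12=d.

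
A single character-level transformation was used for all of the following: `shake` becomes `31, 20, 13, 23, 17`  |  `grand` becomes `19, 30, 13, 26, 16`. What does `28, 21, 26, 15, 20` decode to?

s is letter #19 and maps to 31: an offset of 12. Each letter is replaced by its alphabet position (a=1..z=26) + 12.
Reversing it on 28, 21, 26, 15, 20: 28→(28−12)÷1=16=p, 21→(21−12)÷1=9=i, 26→(26−12)÷1=14=n, 15→(15−12)÷1=3=c, 20→(20−12)÷1=8=h.

pinch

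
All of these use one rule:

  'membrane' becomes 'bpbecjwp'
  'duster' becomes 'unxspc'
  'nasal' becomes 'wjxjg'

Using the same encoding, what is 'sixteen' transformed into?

m(12)→b(1) and e(4)→p(15) fit y≡21x+9 (mod 26); the inverse of 21 mod 26 is 5. This is an affine cipher: with a=0,…,z=25, each position x becomes (21x+9) mod 26.
Applying it to sixteen: s(18)→21·18+9≡23=x; i(8)→21·8+9≡21=v; x(23)→21·23+9≡24=y; t(19)→21·19+9≡18=s; e(4)→21·4+9≡15=p; e(4)→21·4+9≡15=p; n(13)→21·13+9≡22=w (all mod 26).

xvysppw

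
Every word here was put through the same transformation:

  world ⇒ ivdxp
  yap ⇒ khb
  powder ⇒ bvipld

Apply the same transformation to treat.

fdlhf

The rule splits by letter class: vowels +7, consonants +12.
On treat: t(cons)+12=f, r(cons)+12=d, e(vowel)+7=l, a(vowel)+7=h, t(cons)+12=f.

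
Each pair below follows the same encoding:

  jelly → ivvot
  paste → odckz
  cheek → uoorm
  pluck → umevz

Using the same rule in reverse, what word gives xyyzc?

spoon

Two steps: reverse the string, then apply a Caesar shift of +10.
Decoding xyyzc: shift back: x−10=n, y−10=o, y−10=o, z−10=p, c−10=s → noops; then reverse → spoon.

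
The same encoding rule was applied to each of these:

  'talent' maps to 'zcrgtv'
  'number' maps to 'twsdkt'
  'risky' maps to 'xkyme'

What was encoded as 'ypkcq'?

Shifts by position in talent: pos 0: t→z (+6), pos 1: a→c (+2), pos 2: l→r (+6), pos 3: e→g (+2) — repeating every 2. The shifts repeat in a cycle of length 2: positions 0,1,… shift by +6, +2, then the pattern repeats.
Reversing it on ypkcq: y−6=s, p−2=n, k−6=e, c−2=a, q−6=k.

sneak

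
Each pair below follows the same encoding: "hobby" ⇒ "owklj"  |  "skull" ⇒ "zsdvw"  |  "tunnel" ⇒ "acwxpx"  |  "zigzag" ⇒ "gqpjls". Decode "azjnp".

trade

Letter i (0-indexed) is shifted by i+7, so successive shifts are 7, 8, 9, ….
Decoding azjnp: a−7=t, z−8=r, j−9=a, n−10=d, p−11=e.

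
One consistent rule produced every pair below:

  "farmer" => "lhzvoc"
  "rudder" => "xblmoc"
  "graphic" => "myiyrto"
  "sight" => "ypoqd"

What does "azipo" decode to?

In farmer: f→l is +6, a→h is +7, r→z is +8, m→v is +9 — the shift increases by 1 each position. The shift increases by 1 at each position, starting from +6: 6, 7, 8, ….
Undoing it on azipo: a−6=u, z−7=s, i−8=a, p−9=g, o−10=e.

usage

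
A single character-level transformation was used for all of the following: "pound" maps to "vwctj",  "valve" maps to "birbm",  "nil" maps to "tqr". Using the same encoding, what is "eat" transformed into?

miz

The shift depends on letter class: consonant p→v is +6, but vowel o→w is +8. Vowels shift forward by 8 and consonants shift forward by 6.
Applying it to eat: e(vowel)+8=m, a(vowel)+8=i, t(cons)+6=z.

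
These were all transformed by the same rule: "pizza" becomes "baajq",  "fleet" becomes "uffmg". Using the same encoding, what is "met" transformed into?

ufn

The output letters match the input read backwards, each shifted +1: pizza reversed is azzip. Two steps: reverse the string, then apply a Caesar shift of +1.
On met: reverse → tem; then shift: t+1=u, e+1=f, m+1=n.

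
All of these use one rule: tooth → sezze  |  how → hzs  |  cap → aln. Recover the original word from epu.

jet

The word is reversed, then every letter is shifted forward by 11.
Decoding epu: shift back: e−11=t, p−11=e, u−11=j → tej; then reverse → jet.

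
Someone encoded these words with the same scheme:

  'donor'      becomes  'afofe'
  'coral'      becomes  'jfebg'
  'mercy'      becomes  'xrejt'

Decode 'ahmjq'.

d(3)→a(0) and o(14)→f(5) fit y≡17x+1 (mod 26); the inverse of 17 mod 26 is 23. This is an affine cipher: with a=0,…,z=25, each position x becomes (17x+1) mod 26.
Reversing it on ahmjq: a(0)→23·(0−1)≡3=d; h(7)→23·(7−1)≡8=i; m(12)→23·(12−1)≡19=t; j(9)→23·(9−1)≡2=c; q(16)→23·(16−1)≡7=h (all mod 26).

ditch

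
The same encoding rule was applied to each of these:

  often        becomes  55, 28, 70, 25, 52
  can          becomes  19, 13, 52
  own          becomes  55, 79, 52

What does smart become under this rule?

Each letter becomes 3×(its alphabet position, a=1..z=26) + 10.
Applying it to smart: s=19→67, m=13→49, a=1→13, r=18→64, t=20→70.

67, 49, 13, 64, 70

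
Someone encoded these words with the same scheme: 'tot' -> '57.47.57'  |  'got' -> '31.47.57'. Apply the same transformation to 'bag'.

21.19.31

t(#20)→57 and o(#15)→47: differences scale by 2, so n = 2·pos + 17. The formula is n = 2×(alphabet index, a=1) + 17.
On bag: b=2→21, a=1→19, g=7→31.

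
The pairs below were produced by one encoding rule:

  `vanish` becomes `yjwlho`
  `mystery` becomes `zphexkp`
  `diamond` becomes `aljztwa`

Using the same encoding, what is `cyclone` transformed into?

v(21)→y(24) and a(0)→j(9) fit y≡23x+9 (mod 26); the inverse of 23 mod 26 is 17. Each letter's alphabet position (a=0..z=25) is mapped through 23·x+9 mod 26 — an affine cipher.
For cyclone: c(2)→23·2+9≡3=d; y(24)→23·24+9≡15=p; c(2)→23·2+9≡3=d; l(11)→23·11+9≡2=c; o(14)→23·14+9≡19=t; n(13)→23·13+9≡22=w; e(4)→23·4+9≡23=x (all mod 26).

dpdctwx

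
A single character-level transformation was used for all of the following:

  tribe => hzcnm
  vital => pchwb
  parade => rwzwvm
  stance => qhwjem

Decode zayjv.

t(19)→h(7) and r(17)→z(25) fit y≡17x+22 (mod 26); the inverse of 17 mod 26 is 23. Treating letters as 0–25, the rule is x ↦ 17x + 22 (mod 26).
Decoding zayjv: z(25)→23·(25−22)≡17=r; a(0)→23·(0−22)≡14=o; y(24)→23·(24−22)≡20=u; j(9)→23·(9−22)≡13=n; v(21)→23·(21−22)≡3=d (all mod 26).

round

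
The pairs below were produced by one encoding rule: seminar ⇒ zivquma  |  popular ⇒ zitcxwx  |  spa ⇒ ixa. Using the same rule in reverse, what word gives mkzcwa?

The output letters match the input read backwards, each shifted +8: seminar reversed is ranimes. The word is reversed, then every letter is shifted forward by 8.
Decoding mkzcwa: shift back: m−8=e, k−8=c, z−8=r, c−8=u, w−8=o, a−8=s → ecruos; then reverse → source.

source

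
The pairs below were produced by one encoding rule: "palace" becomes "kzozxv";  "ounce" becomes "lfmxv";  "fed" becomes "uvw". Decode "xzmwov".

candle

Each pair mirrors across the alphabet (p↔k, a↔z, l↔o): positions sum to 25. Each letter is replaced by its mirror in the alphabet: a↔z, b↔y, c↔x, and so on (the Atbash cipher).
Reversing it on xzmwov: x↔c, z↔a, m↔n, w↔d, o↔l, v↔e.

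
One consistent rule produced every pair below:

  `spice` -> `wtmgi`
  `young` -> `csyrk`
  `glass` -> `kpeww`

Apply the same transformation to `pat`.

tex

This is a Caesar cipher with shift 4.
On pat: p+4=t, a+4=e, t+4=x.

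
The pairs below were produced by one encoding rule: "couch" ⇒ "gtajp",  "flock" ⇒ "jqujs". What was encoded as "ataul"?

The shift increases by 1 at each position, starting from +4: 4, 5, 6, ….
Reversing it on ataul: a−4=w, t−5=o, a−6=u, u−7=n, l−8=d.

wound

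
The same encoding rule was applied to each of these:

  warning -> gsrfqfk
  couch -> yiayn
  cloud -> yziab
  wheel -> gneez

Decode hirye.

w(22)→g(6) and a(0)→s(18) fit y≡3x+18 (mod 26); the inverse of 3 mod 26 is 9. Treating letters as 0–25, the rule is x ↦ 3x + 18 (mod 26).
Reversing it on hirye: h(7)→9·(7−18)≡5=f; i(8)→9·(8−18)≡14=o; r(17)→9·(17−18)≡17=r; y(24)→9·(24−18)≡2=c; e(4)→9·(4−18)≡4=e (all mod 26).

force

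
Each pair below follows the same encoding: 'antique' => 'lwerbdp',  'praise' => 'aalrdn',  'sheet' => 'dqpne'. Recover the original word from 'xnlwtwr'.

Shifts by position in antique: pos 0: a→l (+11), pos 1: n→w (+9), pos 2: t→e (+11), pos 3: i→r (+9) — repeating every 2. It's a Vigenère-style cipher with numeric key [11,9]: position i shifts by key[i mod 2].
Reversing it on xnlwtwr: x−11=m, n−9=e, l−11=a, w−9=n, t−11=i, w−9=n, r−11=g.

meaning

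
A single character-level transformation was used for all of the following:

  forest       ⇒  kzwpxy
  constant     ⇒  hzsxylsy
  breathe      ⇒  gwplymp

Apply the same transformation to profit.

uwzkty

The shift depends on letter class: consonant f→k is +5, but vowel o→z is +11. The rule splits by letter class: vowels +11, consonants +5.
Applying it to profit: p(cons)+5=u, r(cons)+5=w, o(vowel)+11=z, f(cons)+5=k, i(vowel)+11=t, t(cons)+5=y.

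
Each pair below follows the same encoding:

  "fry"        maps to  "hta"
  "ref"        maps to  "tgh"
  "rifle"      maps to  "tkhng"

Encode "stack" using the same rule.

uvcem

Each letter is shifted forward by 2 in the alphabet (a Caesar shift of +2).
On stack: s+2=u, t+2=v, a+2=c, c+2=e, k+2=m.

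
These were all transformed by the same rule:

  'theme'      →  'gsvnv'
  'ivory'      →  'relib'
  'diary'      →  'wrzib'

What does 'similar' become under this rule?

This is the alphabet-reversal cipher (Atbash): a becomes z, b becomes y, etc.
Applying it to similar: s↔h, i↔r, m↔n, i↔r, l↔o, a↔z, r↔i.

hrnrozi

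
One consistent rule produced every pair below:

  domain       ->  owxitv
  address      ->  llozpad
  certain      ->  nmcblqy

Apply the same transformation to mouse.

xwfap

Shifts by position in domain: pos 0: d→o (+11), pos 1: o→w (+8), pos 2: m→x (+11), pos 3: a→i (+8) — repeating every 2. The shifts repeat in a cycle of length 2: positions 0,1,… shift by +11, +8, then the pattern repeats.
On mouse: m+11=x, o+8=w, u+11=f, s+8=a, e+11=p.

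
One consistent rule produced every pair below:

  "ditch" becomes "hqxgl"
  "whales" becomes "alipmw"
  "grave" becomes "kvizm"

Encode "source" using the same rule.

The shift depends on letter class: consonant d→h is +4, but vowel i→q is +8. Vowels shift forward by 8 and consonants shift forward by 4.
For source: s(cons)+4=w, o(vowel)+8=w, u(vowel)+8=c, r(cons)+4=v, c(cons)+4=g, e(vowel)+8=m.

wwcvgm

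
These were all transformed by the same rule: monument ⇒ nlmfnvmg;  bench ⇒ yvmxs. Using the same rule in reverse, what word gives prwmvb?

kidney

Each pair mirrors across the alphabet (m↔n, o↔l, n↔m): positions sum to 25. Letters are reflected about the middle of the alphabet (position → 25−position): Atbash.
Decoding prwmvb: p↔k, r↔i, w↔d, m↔n, v↔e, b↔y.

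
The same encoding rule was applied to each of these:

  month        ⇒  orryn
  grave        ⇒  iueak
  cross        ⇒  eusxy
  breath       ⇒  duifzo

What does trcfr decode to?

royal

In month: m→o is +2, o→r is +3, n→r is +4, t→y is +5 — the shift increases by 1 each position. The shift increases by 1 at each position, starting from +2: 2, 3, 4, ….
Undoing it on trcfr: t−2=r, r−3=o, c−4=y, f−5=a, r−6=l.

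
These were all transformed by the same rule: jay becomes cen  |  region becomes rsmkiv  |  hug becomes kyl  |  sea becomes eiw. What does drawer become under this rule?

The output letters match the input read backwards, each shifted +4: jay reversed is yaj. Read the word backwards and shift each letter +4.
On drawer: reverse → reward; then shift: r+4=v, e+4=i, w+4=a, a+4=e, r+4=v, d+4=h.

viaevh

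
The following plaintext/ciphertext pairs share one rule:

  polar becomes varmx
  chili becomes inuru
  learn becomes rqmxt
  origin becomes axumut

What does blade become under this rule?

hrmjq

Vowels shift forward by 12 and consonants shift forward by 6.
Applying it to blade: b(cons)+6=h, l(cons)+6=r, a(vowel)+12=m, d(cons)+6=j, e(vowel)+12=q.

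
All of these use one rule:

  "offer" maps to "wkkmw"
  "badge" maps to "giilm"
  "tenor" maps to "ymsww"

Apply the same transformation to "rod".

wwi

The shift depends on letter class: consonant f→k is +5, but vowel o→w is +8. The rule splits by letter class: vowels +8, consonants +5.
Applying it to rod: r(cons)+5=w, o(vowel)+8=w, d(cons)+5=i.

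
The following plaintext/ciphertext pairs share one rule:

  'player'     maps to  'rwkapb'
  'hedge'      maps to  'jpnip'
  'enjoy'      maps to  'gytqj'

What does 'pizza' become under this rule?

Shifts by position in player: pos 0: p→r (+2), pos 1: l→w (+11), pos 2: a→k (+10), pos 3: y→a (+2), pos 4: e→p (+11), pos 5: r→b (+10) — repeating every 3. It's a Vigenère-style cipher with numeric key [2,11,10]: position i shifts by key[i mod 3].
Applying it to pizza: p+2=r, i+11=t, z+10=j, z+2=b, a+11=l.

rtjbl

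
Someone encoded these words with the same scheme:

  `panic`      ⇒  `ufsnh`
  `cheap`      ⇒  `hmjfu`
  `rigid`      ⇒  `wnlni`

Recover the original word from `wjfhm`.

reach

Compare letters: p→u is +5, a→f is +5, n→s is +5 — a constant shift. This is a Caesar cipher with shift 5.
Reversing it on wjfhm: w−5=r, j−5=e, f−5=a, h−5=c, m−5=h.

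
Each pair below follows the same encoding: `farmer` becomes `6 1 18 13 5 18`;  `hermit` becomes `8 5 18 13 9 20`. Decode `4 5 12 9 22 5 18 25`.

delivery

f is letter #6 and maps to 6: an offset of 0. Each letter is replaced by its alphabet position (a=1, b=2, …, z=26).
Undoing it on 4 5 12 9 22 5 18 25: 4=d, 5=e, 12=l, 9=i, 22=v, 5=e, 18=r, 25=y.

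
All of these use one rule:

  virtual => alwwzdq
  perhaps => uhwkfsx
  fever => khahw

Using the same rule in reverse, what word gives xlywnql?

sitting

The shifts repeat in a cycle of length 2: positions 0,1,… shift by +5, +3, then the pattern repeats.
Decoding xlywnql: x−5=s, l−3=i, y−5=t, w−3=t, n−5=i, q−3=n, l−5=g.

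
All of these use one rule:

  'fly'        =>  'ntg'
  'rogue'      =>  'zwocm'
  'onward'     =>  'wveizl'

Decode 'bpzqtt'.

thrill

Compare letters: f→n is +8, l→t is +8, y→g is +8 — a constant shift. Every letter moves 8 places later in the alphabet, wrapping around z→a.
Decoding bpzqtt: b−8=t, p−8=h, z−8=r, q−8=i, t−8=l, t−8=l.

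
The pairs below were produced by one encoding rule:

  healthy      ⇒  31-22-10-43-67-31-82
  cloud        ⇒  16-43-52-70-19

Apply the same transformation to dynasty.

19-82-49-10-64-67-82

h(#8)→31 and e(#5)→22: differences scale by 3, so n = 3·pos + 7. With a=1..z=26, the number is 3·pos + 7.
On dynasty: d=4→19, y=25→82, n=14→49, a=1→10, s=19→64, t=20→67, y=25→82.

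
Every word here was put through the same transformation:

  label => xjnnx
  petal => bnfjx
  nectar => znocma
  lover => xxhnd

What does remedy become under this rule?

It's a Vigenère-style cipher with numeric key [12,9]: position i shifts by key[i mod 2].
Applying it to remedy: r+12=d, e+9=n, m+12=y, e+9=n, d+12=p, y+9=h.

dnynph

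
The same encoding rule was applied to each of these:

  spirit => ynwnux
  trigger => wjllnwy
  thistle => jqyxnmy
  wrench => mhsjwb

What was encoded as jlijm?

The word is reversed, then every letter is shifted forward by 5.
Reversing it on jlijm: shift back: j−5=e, l−5=g, i−5=d, j−5=e, m−5=h → egdeh; then reverse → hedge.

hedge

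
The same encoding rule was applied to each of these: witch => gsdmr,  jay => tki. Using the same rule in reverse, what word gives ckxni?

sandy

Compare letters: w→g is +10, i→s is +10, t→d is +10 — a constant shift. Every letter moves 10 places later in the alphabet, wrapping around z→a.
Undoing it on ckxni: c−10=s, k−10=a, x−10=n, n−10=d, i−10=y.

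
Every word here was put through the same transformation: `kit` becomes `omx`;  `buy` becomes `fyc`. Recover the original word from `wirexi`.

senate

Compare letters: k→o is +4, i→m is +4, t→x is +4 — a constant shift. Every letter moves 4 places later in the alphabet, wrapping around z→a.
Undoing it on wirexi: w−4=s, i−4=e, r−4=n, e−4=a, x−4=t, i−4=e.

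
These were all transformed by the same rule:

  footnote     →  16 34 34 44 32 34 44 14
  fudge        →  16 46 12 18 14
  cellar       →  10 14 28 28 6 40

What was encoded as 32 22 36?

f(#6)→16 and o(#15)→34: differences scale by 2, so n = 2·pos + 4. With a=1..z=26, the number is 2·pos + 4.
Decoding 32 22 36: 32→(32−4)÷2=14=n, 22→(22−4)÷2=9=i, 36→(36−4)÷2=16=p.

nip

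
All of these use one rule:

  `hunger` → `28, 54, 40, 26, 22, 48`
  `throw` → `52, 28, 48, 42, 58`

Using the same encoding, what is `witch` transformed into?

h(#8)→28 and u(#21)→54: differences scale by 2, so n = 2·pos + 12. Each letter becomes 2×(its alphabet position, a=1..z=26) + 12.
For witch: w=23→58, i=9→30, t=20→52, c=3→18, h=8→28.

58, 30, 52, 18, 28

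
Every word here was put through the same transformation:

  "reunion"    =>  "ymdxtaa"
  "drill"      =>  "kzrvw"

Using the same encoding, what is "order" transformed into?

vzmoc

In reunion: r→y is +7, e→m is +8, u→d is +9, n→x is +10 — the shift increases by 1 each position. Each letter shifts forward by (position + 7), i.e. 7, 8, 9, … — the shift grows by one for each successive letter.
On order: o+7=v, r+8=z, d+9=m, e+10=o, r+11=c.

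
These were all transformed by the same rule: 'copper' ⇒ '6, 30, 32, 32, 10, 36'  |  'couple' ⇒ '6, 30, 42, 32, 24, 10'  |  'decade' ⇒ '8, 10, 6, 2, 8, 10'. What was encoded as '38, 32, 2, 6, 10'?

With a=1..z=26, the number is 2·pos.
Decoding 38, 32, 2, 6, 10: 38→(38−0)÷2=19=s, 32→(32−0)÷2=16=p, 2→(2−0)÷2=1=a, 6→(6−0)÷2=3=c, 10→(10−0)÷2=5=e.

space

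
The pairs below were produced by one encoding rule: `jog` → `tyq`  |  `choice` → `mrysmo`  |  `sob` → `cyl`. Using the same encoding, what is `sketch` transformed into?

It's a constant shift of +10 (ROT10).
Applying it to sketch: s+10=c, k+10=u, e+10=o, t+10=d, c+10=m, h+10=r.

cuodmr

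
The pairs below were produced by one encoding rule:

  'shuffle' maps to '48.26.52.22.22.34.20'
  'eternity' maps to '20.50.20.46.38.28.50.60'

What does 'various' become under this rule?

54.12.46.28.40.52.48

With a=1..z=26, the number is 2·pos + 10.
On various: v=22→54, a=1→12, r=18→46, i=9→28, o=15→40, u=21→52, s=19→48.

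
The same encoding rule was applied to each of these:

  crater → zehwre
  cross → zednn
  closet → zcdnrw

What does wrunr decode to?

tense

c(2)→z(25) and r(17)→e(4) fit y≡9x+7 (mod 26); the inverse of 9 mod 26 is 3. This is an affine cipher: with a=0,…,z=25, each position x becomes (9x+7) mod 26.
Reversing it on wrunr: w(22)→3·(22−7)≡19=t; r(17)→3·(17−7)≡4=e; u(20)→3·(20−7)≡13=n; n(13)→3·(13−7)≡18=s; r(17)→3·(17−7)≡4=e (all mod 26).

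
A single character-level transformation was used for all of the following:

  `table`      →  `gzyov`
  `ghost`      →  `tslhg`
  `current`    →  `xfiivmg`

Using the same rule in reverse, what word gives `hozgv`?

slate

This is the alphabet-reversal cipher (Atbash): a becomes z, b becomes y, etc.
Reversing it on hozgv: h↔s, o↔l, z↔a, g↔t, v↔e.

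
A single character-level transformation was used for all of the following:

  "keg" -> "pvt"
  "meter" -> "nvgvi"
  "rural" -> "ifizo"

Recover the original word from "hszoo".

Each letter is replaced by its mirror in the alphabet: a↔z, b↔y, c↔x, and so on (the Atbash cipher).
Undoing it on hszoo: h↔s, s↔h, z↔a, o↔l, o↔l.

shall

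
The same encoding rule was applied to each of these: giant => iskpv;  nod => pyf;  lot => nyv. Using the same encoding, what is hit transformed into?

jsv

Vowels shift forward by 10 and consonants shift forward by 2.
On hit: h(cons)+2=j, i(vowel)+10=s, t(cons)+2=v.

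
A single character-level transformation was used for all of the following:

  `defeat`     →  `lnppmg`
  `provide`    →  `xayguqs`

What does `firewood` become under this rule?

In defeat: d→l is +8, e→n is +9, f→p is +10, e→p is +11 — the shift increases by 1 each position. Each letter shifts forward by (position + 8), i.e. 8, 9, 10, … — the shift grows by one for each successive letter.
For firewood: f+8=n, i+9=r, r+10=b, e+11=p, w+12=i, o+13=b, o+14=c, d+15=s.

nrbpibcs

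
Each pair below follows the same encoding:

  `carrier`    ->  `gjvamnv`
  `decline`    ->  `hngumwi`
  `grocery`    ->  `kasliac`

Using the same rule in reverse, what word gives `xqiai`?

there

Shifts by position in carrier: pos 0: c→g (+4), pos 1: a→j (+9), pos 2: r→v (+4), pos 3: r→a (+9) — repeating every 2. A repeating key of period 2 is used — shifts +4, +9 over and over.
Undoing it on xqiai: x−4=t, q−9=h, i−4=e, a−9=r, i−4=e.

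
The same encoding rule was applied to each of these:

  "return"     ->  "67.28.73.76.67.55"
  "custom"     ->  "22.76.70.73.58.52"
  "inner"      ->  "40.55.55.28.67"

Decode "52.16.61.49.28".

maple

r(#18)→67 and e(#5)→28: differences scale by 3, so n = 3·pos + 13. Each letter becomes 3×(its alphabet position, a=1..z=26) + 13.
Reversing it on 52.16.61.49.28: 52→(52−13)÷3=13=m, 16→(16−13)÷3=1=a, 61→(61−13)÷3=16=p, 49→(49−13)÷3=12=l, 28→(28−13)÷3=5=e.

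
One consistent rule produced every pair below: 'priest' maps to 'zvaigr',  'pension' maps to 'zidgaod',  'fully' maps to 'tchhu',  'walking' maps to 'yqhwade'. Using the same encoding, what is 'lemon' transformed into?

p(15)→z(25) and r(17)→v(21) fit y≡11x+16 (mod 26); the inverse of 11 mod 26 is 19. This is an affine cipher: with a=0,…,z=25, each position x becomes (11x+16) mod 26.
On lemon: l(11)→11·11+16≡7=h; e(4)→11·4+16≡8=i; m(12)→11·12+16≡18=s; o(14)→11·14+16≡14=o; n(13)→11·13+16≡3=d (all mod 26).

hisod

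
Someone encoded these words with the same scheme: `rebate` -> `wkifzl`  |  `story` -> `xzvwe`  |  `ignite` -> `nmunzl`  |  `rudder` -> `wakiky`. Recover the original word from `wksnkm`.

relief

Shifts by position in rebate: pos 0: r→w (+5), pos 1: e→k (+6), pos 2: b→i (+7), pos 3: a→f (+5), pos 4: t→z (+6), pos 5: e→l (+7) — repeating every 3. It's a Vigenère-style cipher with numeric key [5,6,7]: position i shifts by key[i mod 3].
Undoing it on wksnkm: w−5=r, k−6=e, s−7=l, n−5=i, k−6=e, m−7=f.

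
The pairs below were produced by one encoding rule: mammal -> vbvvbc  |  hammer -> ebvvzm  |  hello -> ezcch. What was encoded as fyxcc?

still

m(12)→v(21) and a(0)→b(1) fit y≡19x+1 (mod 26); the inverse of 19 mod 26 is 11. Treating letters as 0–25, the rule is x ↦ 19x + 1 (mod 26).
Reversing it on fyxcc: f(5)→11·(5−1)≡18=s; y(24)→11·(24−1)≡19=t; x(23)→11·(23−1)≡8=i; c(2)→11·(2−1)≡11=l; c(2)→11·(2−1)≡11=l (all mod 26).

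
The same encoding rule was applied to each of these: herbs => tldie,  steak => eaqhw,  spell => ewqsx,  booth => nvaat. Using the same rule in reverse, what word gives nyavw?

It's a Vigenère-style cipher with numeric key [12,7]: position i shifts by key[i mod 2].
Reversing it on nyavw: n−12=b, y−7=r, a−12=o, v−7=o, w−12=k.

brook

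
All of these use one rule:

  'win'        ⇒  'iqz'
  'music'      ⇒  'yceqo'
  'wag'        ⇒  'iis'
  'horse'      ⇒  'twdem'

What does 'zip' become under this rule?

lqb

Vowels shift forward by 8 and consonants shift forward by 12.
Applying it to zip: z(cons)+12=l, i(vowel)+8=q, p(cons)+12=b.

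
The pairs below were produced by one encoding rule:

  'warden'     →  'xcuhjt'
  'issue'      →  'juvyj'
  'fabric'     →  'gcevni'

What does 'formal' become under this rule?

gquqfr

The shift increases by 1 at each position, starting from +1: 1, 2, 3, ….
On formal: f+1=g, o+2=q, r+3=u, m+4=q, a+5=f, l+6=r.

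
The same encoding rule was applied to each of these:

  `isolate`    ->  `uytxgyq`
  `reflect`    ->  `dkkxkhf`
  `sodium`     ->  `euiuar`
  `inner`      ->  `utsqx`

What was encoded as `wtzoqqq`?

Shifts by position in isolate: pos 0: i→u (+12), pos 1: s→y (+6), pos 2: o→t (+5), pos 3: l→x (+12), pos 4: a→g (+6), pos 5: t→y (+5) — repeating every 3. A repeating key of period 3 is used — shifts +12, +6, +5 over and over.
Undoing it on wtzoqqq: w−12=k, t−6=n, z−5=u, o−12=c, q−6=k, q−5=l, q−12=e.

knuckle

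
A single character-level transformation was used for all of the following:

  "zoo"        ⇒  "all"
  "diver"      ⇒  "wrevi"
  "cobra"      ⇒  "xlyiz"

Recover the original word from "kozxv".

Each pair mirrors across the alphabet (z↔a, o↔l, o↔l): positions sum to 25. This is the alphabet-reversal cipher (Atbash): a becomes z, b becomes y, etc.
Reversing it on kozxv: k↔p, o↔l, z↔a, x↔c, v↔e.

place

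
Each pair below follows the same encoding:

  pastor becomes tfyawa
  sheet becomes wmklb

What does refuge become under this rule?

vjlbon

In pastor: p→t is +4, a→f is +5, s→y is +6, t→a is +7 — the shift increases by 1 each position. Each letter shifts forward by (position + 4), i.e. 4, 5, 6, … — the shift grows by one for each successive letter.
For refuge: r+4=v, e+5=j, f+6=l, u+7=b, g+8=o, e+9=n.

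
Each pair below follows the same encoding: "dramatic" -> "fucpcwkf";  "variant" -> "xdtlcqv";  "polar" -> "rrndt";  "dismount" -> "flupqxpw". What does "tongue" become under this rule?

The shifts repeat in a cycle of length 2: positions 0,1,… shift by +2, +3, then the pattern repeats.
Applying it to tongue: t+2=v, o+3=r, n+2=p, g+3=j, u+2=w, e+3=h.

vrpjwh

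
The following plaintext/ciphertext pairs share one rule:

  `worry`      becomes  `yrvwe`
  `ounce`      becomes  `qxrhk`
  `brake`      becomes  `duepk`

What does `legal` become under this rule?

nhkfr

In worry: w→y is +2, o→r is +3, r→v is +4, r→w is +5 — the shift increases by 1 each position. Letter i (0-indexed) is shifted by i+2, so successive shifts are 2, 3, 4, ….
For legal: l+2=n, e+3=h, g+4=k, a+5=f, l+6=r.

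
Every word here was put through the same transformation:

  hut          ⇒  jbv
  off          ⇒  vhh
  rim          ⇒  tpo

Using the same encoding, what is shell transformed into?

Two shifts are in play — +7 for a/e/i/o/u, +2 for every other letter.
On shell: s(cons)+2=u, h(cons)+2=j, e(vowel)+7=l, l(cons)+2=n, l(cons)+2=n.

ujlnn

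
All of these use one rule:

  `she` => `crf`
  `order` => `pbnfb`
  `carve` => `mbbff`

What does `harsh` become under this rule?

rbbcr

The shift depends on letter class: consonant s→c is +10, but vowel e→f is +1. The rule splits by letter class: vowels +1, consonants +10.
For harsh: h(cons)+10=r, a(vowel)+1=b, r(cons)+10=b, s(cons)+10=c, h(cons)+10=r.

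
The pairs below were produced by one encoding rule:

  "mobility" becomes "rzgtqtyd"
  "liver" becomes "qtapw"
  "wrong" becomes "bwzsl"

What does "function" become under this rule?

kfshytzs

The rule splits by letter class: vowels +11, consonants +5.
On function: f(cons)+5=k, u(vowel)+11=f, n(cons)+5=s, c(cons)+5=h, t(cons)+5=y, i(vowel)+11=t, o(vowel)+11=z, n(cons)+5=s.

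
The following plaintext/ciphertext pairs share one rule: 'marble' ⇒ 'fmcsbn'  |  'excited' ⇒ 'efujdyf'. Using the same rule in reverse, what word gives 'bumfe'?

The output letters match the input read backwards, each shifted +1: marble reversed is elbram. Two steps: reverse the string, then apply a Caesar shift of +1.
Undoing it on bumfe: shift back: b−1=a, u−1=t, m−1=l, f−1=e, e−1=d → atled; then reverse → delta.

delta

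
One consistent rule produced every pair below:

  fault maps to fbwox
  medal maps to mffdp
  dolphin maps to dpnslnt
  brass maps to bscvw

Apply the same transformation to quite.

qvkwi

The shift increases by 1 at each position, starting from +0: 0, 1, 2, ….
For quite: q+0=q, u+1=v, i+2=k, t+3=w, e+4=i.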